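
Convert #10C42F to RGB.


10 → 16 (R)
C4 → 196 (G)
2F → 47 (B)
= RGB(16, 196, 47)


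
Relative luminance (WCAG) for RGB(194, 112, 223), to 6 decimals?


Linearize each channel (sRGB transfer function): c = v/255; c_lin = c/12.92 if c ≤ 0.04045, else ((c+0.055)/1.055)^2.4
  R: 194/255 ≈ 0.760784 > 0.04045 → ((0.760784+0.055)/1.055)^2.4 ≈ 0.539479
  G: 112/255 ≈ 0.439216 > 0.04045 → ((0.439216+0.055)/1.055)^2.4 ≈ 0.162029
  B: 223/255 ≈ 0.874510 > 0.04045 → ((0.874510+0.055)/1.055)^2.4 ≈ 0.737910
R_lin = 0.539479, G_lin = 0.162029, B_lin = 0.737910
L = 0.2126×R + 0.7152×G + 0.0722×B
L = 0.2126×0.539479 + 0.7152×0.162029 + 0.0722×0.737910
L ≈ 0.283854


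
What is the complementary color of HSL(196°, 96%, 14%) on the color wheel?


Complement = opposite side of color wheel = hue + 180°
H' = (196 + 180) mod 360 = 16°
S and L unchanged.
= HSL(16°, 96%, 14%)


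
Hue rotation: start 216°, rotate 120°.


New hue = (H + rotation) mod 360
New hue = (216 + 120) mod 360
= 336 mod 360
= 336°


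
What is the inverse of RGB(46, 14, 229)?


Invert: (255-R, 255-G, 255-B)
R: 255-46 = 209
G: 255-14 = 241
B: 255-229 = 26
= RGB(209, 241, 26)


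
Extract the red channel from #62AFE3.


Color: #62AFE3
R = 62 = 98
G = AF = 175
B = E3 = 227
Red = 98


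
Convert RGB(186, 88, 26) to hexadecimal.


R = 186 → BA (hex)
G = 88 → 58 (hex)
B = 26 → 1A (hex)
Hex = #BA581A


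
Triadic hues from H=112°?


Triadic: equally spaced at 120° intervals
H1 = 112°
H2 = (112 + 120) mod 360 = 232°
H3 = (112 + 240) mod 360 = 352°
Triadic = 112°, 232°, 352°


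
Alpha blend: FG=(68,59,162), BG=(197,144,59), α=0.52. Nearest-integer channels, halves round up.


C = α×F + (1-α)×B, with 1-α = 0.48
R: 0.52×68 + 0.48×197 = 35.36 + 94.56 = 129.92 → 130
G: 0.52×59 + 0.48×144 = 30.68 + 69.12 = 99.80 → 100
B: 0.52×162 + 0.48×59 = 84.24 + 28.32 = 112.56 → 113
= RGB(130, 100, 113)


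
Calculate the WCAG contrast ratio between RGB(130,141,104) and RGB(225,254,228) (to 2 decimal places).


Linearize each sRGB channel c=v/255: c/12.92 if c ≤ 0.04045 else ((c+0.055)/1.055)^2.4
L = 0.2126×R_lin + 0.7152×G_lin + 0.0722×B_lin
Color 1 (130,141,104):
  R=130: 130/255≈0.5098 > 0.04045 → ((0.5098+0.055)/1.055)^2.4 ≈ 0.22323
  G=141: 141/255≈0.5529 > 0.04045 → ((0.5529+0.055)/1.055)^2.4 ≈ 0.26636
  B=104: 104/255≈0.4078 > 0.04045 → ((0.4078+0.055)/1.055)^2.4 ≈ 0.13843
  L1 = 0.2126×0.22323 + 0.7152×0.26636 + 0.0722×0.13843 ≈ 0.24795
Color 2 (225,254,228):
  R=225: 225/255≈0.8824 > 0.04045 → ((0.8824+0.055)/1.055)^2.4 ≈ 0.75294
  G=254: 254/255≈0.9961 > 0.04045 → ((0.9961+0.055)/1.055)^2.4 ≈ 0.99110
  B=228: 228/255≈0.8941 > 0.04045 → ((0.8941+0.055)/1.055)^2.4 ≈ 0.77582
  L2 = 0.2126×0.75294 + 0.7152×0.99110 + 0.0722×0.77582 ≈ 0.92493
Lighter = 0.92493, Darker = 0.24795
Ratio = (L_lighter + 0.05) / (L_darker + 0.05)
Ratio = (0.92493 + 0.05) / (0.24795 + 0.05) = 0.97493 / 0.29795 ≈ 3.2721
Ratio ≈ 3.27:1


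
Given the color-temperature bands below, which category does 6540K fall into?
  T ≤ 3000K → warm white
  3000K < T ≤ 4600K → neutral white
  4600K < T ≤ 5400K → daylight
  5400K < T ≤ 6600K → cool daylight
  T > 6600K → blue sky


Temperature: 6540K
5400K < 6540K ≤ 6600K → cool daylight
Classification: cool daylight


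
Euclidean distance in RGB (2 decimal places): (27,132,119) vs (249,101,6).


d = √[(R₁-R₂)² + (G₁-G₂)² + (B₁-B₂)²]
d = √[(27-249)² + (132-101)² + (119-6)²]
d = √[49284 + 961 + 12769]
d = √63014
d ≈ 251.03


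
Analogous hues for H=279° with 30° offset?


Base hue: 279°
Left analog: (279 - 30) mod 360 = 249°
Right analog: (279 + 30) mod 360 = 309°
Analogous hues = 249° and 309°


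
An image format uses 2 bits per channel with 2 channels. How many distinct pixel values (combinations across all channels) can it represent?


Total bits = 2 bits/channel × 2 channels = 4 bits
Distinct pixel values = 2^4
= 16 pixel values


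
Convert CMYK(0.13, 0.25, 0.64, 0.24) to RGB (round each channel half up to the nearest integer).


R = 255 × (1-C) × (1-K) = 255 × 0.87 × 0.76 = 168.606 → 169
G = 255 × (1-M) × (1-K) = 255 × 0.75 × 0.76 = 145.35 → 145
B = 255 × (1-Y) × (1-K) = 255 × 0.36 × 0.76 = 69.768 → 70
= RGB(169, 145, 70)


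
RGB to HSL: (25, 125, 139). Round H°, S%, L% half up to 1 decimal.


Normalize: R'=25/255≈0.0980, G'=125/255≈0.4902, B'=139/255≈0.5451
Max=139/255, Min=25/255, Δ=Max-Min=114/255
L = (Max+Min)/2 = (139+25)/510 = 164/510 = 0.32156… → L = 32.2%
L ≤ 0.5 → S = Δ/(Max+Min) = 114/(139+25) = 114/164 = 0.69512… → S = 69.5%
(the 1/255 factors cancel in S and H, so raw channel differences can be used)
Max is B' → H = 60 × ((R-G)/Δ + 4) = 60 × ((25-125)/114 + 4)
  -100/114 + 4 = -0.8771… + 4 = 3.1228…
  H = 60 × 3.1228… = 187.368…° → H = 187.4°
= HSL(187.4°, 69.5%, 32.2%)


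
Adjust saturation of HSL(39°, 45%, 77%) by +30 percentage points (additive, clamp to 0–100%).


Original S = 45%
Adjustment = +30 percentage points
New S = 45 + (30) = 75
Clamp to [0, 100] → 75
= HSL(39°, 75%, 77%)


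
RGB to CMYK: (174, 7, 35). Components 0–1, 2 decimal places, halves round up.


R'=174/255≈0.6824, G'=7/255≈0.0275, B'=35/255≈0.1373
K = 1 - max(R',G',B') = 1 - 174/255 = 81/255 = 0.31764… → 0.32
(1-R'-K)/(1-K) simplifies to (max-R)/max with max = 174:
C = (174-174)/174 = 0/174 = 0 → 0.00
M = (174-7)/174 = 167/174 = 0.95977… → 0.96
Y = (174-35)/174 = 139/174 = 0.79885… → 0.80
= CMYK(0.00, 0.96, 0.80, 0.32)


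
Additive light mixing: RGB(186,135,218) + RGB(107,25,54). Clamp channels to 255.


Additive: each channel = min(255, C₁+C₂)
R: 186+107 = 293 → 255
G: 135+25 = 160 → 160
B: 218+54 = 272 → 255
= RGB(255, 160, 255)


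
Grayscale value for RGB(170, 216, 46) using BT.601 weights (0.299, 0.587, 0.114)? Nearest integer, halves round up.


Gray = 0.299×R + 0.587×G + 0.114×B
Gray = 0.299×170 + 0.587×216 + 0.114×46
Gray = 50.830 + 126.792 + 5.244
Gray = 182.866 → round half up → 183
Gray = 183


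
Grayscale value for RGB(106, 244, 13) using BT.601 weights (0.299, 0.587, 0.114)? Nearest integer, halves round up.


Gray = 0.299×R + 0.587×G + 0.114×B
Gray = 0.299×106 + 0.587×244 + 0.114×13
Gray = 31.694 + 143.228 + 1.482
Gray = 176.404 → round half up → 176
Gray = 176


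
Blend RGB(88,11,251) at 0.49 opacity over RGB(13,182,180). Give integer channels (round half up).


C = α×F + (1-α)×B, with 1-α = 0.51
R: 0.49×88 + 0.51×13 = 43.12 + 6.63 = 49.75 → 50
G: 0.49×11 + 0.51×182 = 5.39 + 92.82 = 98.21 → 98
B: 0.49×251 + 0.51×180 = 122.99 + 91.80 = 214.79 → 215
= RGB(50, 98, 215)


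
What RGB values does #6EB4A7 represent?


6E → 110 (R)
B4 → 180 (G)
A7 → 167 (B)
= RGB(110, 180, 167)


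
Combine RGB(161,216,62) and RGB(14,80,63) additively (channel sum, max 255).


Additive: each channel = min(255, C₁+C₂)
R: 161+14 = 175 → 175
G: 216+80 = 296 → 255
B: 62+63 = 125 → 125
= RGB(175, 255, 125)


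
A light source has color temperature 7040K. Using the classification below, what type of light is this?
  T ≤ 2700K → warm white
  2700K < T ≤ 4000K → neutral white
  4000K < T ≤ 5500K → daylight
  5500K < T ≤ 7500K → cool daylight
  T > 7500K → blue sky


Temperature: 7040K
5500K < 7040K ≤ 7500K → cool daylight
Classification: cool daylight


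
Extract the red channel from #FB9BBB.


Color: #FB9BBB
R = FB = 251
G = 9B = 155
B = BB = 187
Red = 251


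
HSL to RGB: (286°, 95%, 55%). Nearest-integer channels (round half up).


H=286°, S=0.95, L=0.55
C = (1-|2L-1|)×S = (1-|0.10|)×0.95 = 0.855
H' = H/60 = 286/60 ≈ 4.7667; X = C×(1-|H' mod 2 - 1|) = 0.6555
m = L - C/2 = 0.55 - 0.4275 = 0.1225
Sector ⌊H'⌋ = 4 → (R',G',B') = (0.6555, 0.0, 0.855)
RGB = ((R'+m)×255, (G'+m)×255, (B'+m)×255) = (198.39, 31.2375, 249.2625)
Round half up → RGB(198, 31, 249)


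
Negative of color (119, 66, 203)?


Invert: (255-R, 255-G, 255-B)
R: 255-119 = 136
G: 255-66 = 189
B: 255-203 = 52
= RGB(136, 189, 52)


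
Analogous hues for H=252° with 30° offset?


Base hue: 252°
Left analog: (252 - 30) mod 360 = 222°
Right analog: (252 + 30) mod 360 = 282°
Analogous hues = 222° and 282°


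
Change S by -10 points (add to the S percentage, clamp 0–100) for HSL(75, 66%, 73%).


Original S = 66%
Adjustment = -10 percentage points
New S = 66 + (-10) = 56
Clamp to [0, 100] → 56
= HSL(75°, 56%, 73%)


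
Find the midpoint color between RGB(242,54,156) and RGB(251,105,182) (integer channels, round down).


Midpoint: each channel = ⌊(C₁+C₂)/2⌋
R: ⌊(242+251)/2⌋ = 246
G: ⌊(54+105)/2⌋ = 79
B: ⌊(156+182)/2⌋ = 169
= RGB(246, 79, 169)


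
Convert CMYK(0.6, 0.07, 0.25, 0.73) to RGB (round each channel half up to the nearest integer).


R = 255 × (1-C) × (1-K) = 255 × 0.40 × 0.27 = 27.54 → 28
G = 255 × (1-M) × (1-K) = 255 × 0.93 × 0.27 = 64.0305 → 64
B = 255 × (1-Y) × (1-K) = 255 × 0.75 × 0.27 = 51.6375 → 52
= RGB(28, 64, 52)


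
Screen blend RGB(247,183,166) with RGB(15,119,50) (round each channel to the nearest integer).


Screen: C = 255 - (255-A)×(255-B)/255, rounded to nearest integer
R: 255 - (255-247)×(255-15)/255 = 255 - 1920/255 ≈ 255 - 7.529 = 247.471 → 247
G: 255 - (255-183)×(255-119)/255 = 255 - 9792/255 ≈ 255 - 38.400 = 216.600 → 217
B: 255 - (255-166)×(255-50)/255 = 255 - 18245/255 ≈ 255 - 71.549 = 183.451 → 183
= RGB(247, 217, 183)


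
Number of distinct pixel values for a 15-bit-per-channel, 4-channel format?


Total bits = 15 bits/channel × 4 channels = 60 bits
Distinct pixel values = 2^60
= 1,152,921,504,606,846,976 pixel values


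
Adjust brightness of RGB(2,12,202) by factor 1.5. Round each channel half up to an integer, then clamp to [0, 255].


Multiply each channel by 1.5, round half up, clamp to [0, 255]
R: 2×1.5 = 3
G: 12×1.5 = 18
B: 202×1.5 = 303 → clamp → 255
= RGB(3, 18, 255)


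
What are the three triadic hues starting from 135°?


Triadic: equally spaced at 120° intervals
H1 = 135°
H2 = (135 + 120) mod 360 = 255°
H3 = (135 + 240) mod 360 = 15°
Triadic = 135°, 255°, 15°


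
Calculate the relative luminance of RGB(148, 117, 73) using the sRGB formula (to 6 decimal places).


Linearize each channel (sRGB transfer function): c = v/255; c_lin = c/12.92 if c ≤ 0.04045, else ((c+0.055)/1.055)^2.4
  R: 148/255 ≈ 0.580392 > 0.04045 → ((0.580392+0.055)/1.055)^2.4 ≈ 0.296138
  G: 117/255 ≈ 0.458824 > 0.04045 → ((0.458824+0.055)/1.055)^2.4 ≈ 0.177888
  B: 73/255 ≈ 0.286275 > 0.04045 → ((0.286275+0.055)/1.055)^2.4 ≈ 0.066626
R_lin = 0.296138, G_lin = 0.177888, B_lin = 0.066626
L = 0.2126×R + 0.7152×G + 0.0722×B
L = 0.2126×0.296138 + 0.7152×0.177888 + 0.0722×0.066626
L ≈ 0.194995


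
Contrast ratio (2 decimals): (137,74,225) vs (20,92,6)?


Linearize each sRGB channel c=v/255: c/12.92 if c ≤ 0.04045 else ((c+0.055)/1.055)^2.4
L = 0.2126×R_lin + 0.7152×G_lin + 0.0722×B_lin
Color 1 (137,74,225):
  R=137: 137/255≈0.5373 > 0.04045 → ((0.5373+0.055)/1.055)^2.4 ≈ 0.25016
  G=74: 74/255≈0.2902 > 0.04045 → ((0.2902+0.055)/1.055)^2.4 ≈ 0.06848
  B=225: 225/255≈0.8824 > 0.04045 → ((0.8824+0.055)/1.055)^2.4 ≈ 0.75294
  L1 = 0.2126×0.25016 + 0.7152×0.06848 + 0.0722×0.75294 ≈ 0.15652
Color 2 (20,92,6):
  R=20: 20/255≈0.0784 > 0.04045 → ((0.0784+0.055)/1.055)^2.4 ≈ 0.00700
  G=92: 92/255≈0.3608 > 0.04045 → ((0.3608+0.055)/1.055)^2.4 ≈ 0.10702
  B=6: 6/255≈0.0235 ≤ 0.04045 → 0.0235/12.92 ≈ 0.00182
  L2 = 0.2126×0.00700 + 0.7152×0.10702 + 0.0722×0.00182 ≈ 0.07816
Lighter = 0.15652, Darker = 0.07816
Ratio = (L_lighter + 0.05) / (L_darker + 0.05)
Ratio = (0.15652 + 0.05) / (0.07816 + 0.05) = 0.20652 / 0.12816 ≈ 1.6114
Ratio ≈ 1.61:1


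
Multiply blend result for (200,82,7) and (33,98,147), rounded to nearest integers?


Multiply: C = A×B/255, rounded to nearest integer
R: 200×33/255 = 6600/255 ≈ 25.882 → 26
G: 82×98/255 = 8036/255 ≈ 31.514 → 32
B: 7×147/255 = 1029/255 ≈ 4.035 → 4
= RGB(26, 32, 4)


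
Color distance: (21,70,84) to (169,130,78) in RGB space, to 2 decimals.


d = √[(R₁-R₂)² + (G₁-G₂)² + (B₁-B₂)²]
d = √[(21-169)² + (70-130)² + (84-78)²]
d = √[21904 + 3600 + 36]
d = √25540
d ≈ 159.81


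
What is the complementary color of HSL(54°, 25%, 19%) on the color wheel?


Complement = opposite side of color wheel = hue + 180°
H' = (54 + 180) mod 360 = 234°
S and L unchanged.
= HSL(234°, 25%, 19%)


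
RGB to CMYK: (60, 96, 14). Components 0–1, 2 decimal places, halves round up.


R'=60/255≈0.2353, G'=96/255≈0.3765, B'=14/255≈0.0549
K = 1 - max(R',G',B') = 1 - 96/255 = 159/255 = 0.62352… → 0.62
(1-R'-K)/(1-K) simplifies to (max-R)/max with max = 96:
C = (96-60)/96 = 36/96 = 0.375 → 0.38
M = (96-96)/96 = 0/96 = 0 → 0.00
Y = (96-14)/96 = 82/96 = 0.85416… → 0.85
= CMYK(0.38, 0.00, 0.85, 0.62)


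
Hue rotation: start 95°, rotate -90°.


New hue = (H + rotation) mod 360
New hue = (95 -90) mod 360
= 5 mod 360
= 5°


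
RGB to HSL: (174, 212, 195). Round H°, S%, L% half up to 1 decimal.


Normalize: R'=174/255≈0.6824, G'=212/255≈0.8314, B'=195/255≈0.7647
Max=212/255, Min=174/255, Δ=Max-Min=38/255
L = (Max+Min)/2 = (212+174)/510 = 386/510 = 0.75686… → L = 75.7%
L > 0.5 → S = Δ/(2-Max-Min) = 38/(510-212-174) = 38/124 = 0.30645… → S = 30.6%
(the 1/255 factors cancel in S and H, so raw channel differences can be used)
Max is G' → H = 60 × ((B-R)/Δ + 2) = 60 × ((195-174)/38 + 2)
  21/38 + 2 = 0.5526… + 2 = 2.5526…
  H = 60 × 2.5526… = 153.157…° → H = 153.2°
= HSL(153.2°, 30.6%, 75.7%)


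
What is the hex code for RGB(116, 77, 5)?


R = 116 → 74 (hex)
G = 77 → 4D (hex)
B = 5 → 05 (hex)
Hex = #744D05


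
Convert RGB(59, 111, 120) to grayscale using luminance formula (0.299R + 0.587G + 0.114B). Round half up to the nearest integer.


Gray = 0.299×R + 0.587×G + 0.114×B
Gray = 0.299×59 + 0.587×111 + 0.114×120
Gray = 17.641 + 65.157 + 13.680
Gray = 96.478 → round half up → 96
Gray = 96


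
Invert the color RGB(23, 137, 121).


Invert: (255-R, 255-G, 255-B)
R: 255-23 = 232
G: 255-137 = 118
B: 255-121 = 134
= RGB(232, 118, 134)


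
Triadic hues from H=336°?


Triadic: equally spaced at 120° intervals
H1 = 336°
H2 = (336 + 120) mod 360 = 96°
H3 = (336 + 240) mod 360 = 216°
Triadic = 336°, 96°, 216°


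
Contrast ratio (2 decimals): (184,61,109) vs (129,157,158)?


Linearize each sRGB channel c=v/255: c/12.92 if c ≤ 0.04045 else ((c+0.055)/1.055)^2.4
L = 0.2126×R_lin + 0.7152×G_lin + 0.0722×B_lin
Color 1 (184,61,109):
  R=184: 184/255≈0.7216 > 0.04045 → ((0.7216+0.055)/1.055)^2.4 ≈ 0.47932
  G=61: 61/255≈0.2392 > 0.04045 → ((0.2392+0.055)/1.055)^2.4 ≈ 0.04667
  B=109: 109/255≈0.4275 > 0.04045 → ((0.4275+0.055)/1.055)^2.4 ≈ 0.15293
  L1 = 0.2126×0.47932 + 0.7152×0.04667 + 0.0722×0.15293 ≈ 0.14632
Color 2 (129,157,158):
  R=129: 129/255≈0.5059 > 0.04045 → ((0.5059+0.055)/1.055)^2.4 ≈ 0.21953
  G=157: 157/255≈0.6157 > 0.04045 → ((0.6157+0.055)/1.055)^2.4 ≈ 0.33716
  B=158: 158/255≈0.6196 > 0.04045 → ((0.6196+0.055)/1.055)^2.4 ≈ 0.34191
  L2 = 0.2126×0.21953 + 0.7152×0.33716 + 0.0722×0.34191 ≈ 0.31250
Lighter = 0.31250, Darker = 0.14632
Ratio = (L_lighter + 0.05) / (L_darker + 0.05)
Ratio = (0.31250 + 0.05) / (0.14632 + 0.05) = 0.36250 / 0.19632 ≈ 1.8465
Ratio ≈ 1.85:1


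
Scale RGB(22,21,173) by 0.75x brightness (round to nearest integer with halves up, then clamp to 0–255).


Multiply each channel by 0.75, round half up, clamp to [0, 255]
R: 22×0.75 = 16.5 → round → 17
G: 21×0.75 = 15.75 → round → 16
B: 173×0.75 = 129.75 → round → 130
= RGB(17, 16, 130)


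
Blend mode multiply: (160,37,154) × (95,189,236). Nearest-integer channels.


Multiply: C = A×B/255, rounded to nearest integer
R: 160×95/255 = 15200/255 ≈ 59.608 → 60
G: 37×189/255 = 6993/255 ≈ 27.424 → 27
B: 154×236/255 = 36344/255 ≈ 142.525 → 143
= RGB(60, 27, 143)


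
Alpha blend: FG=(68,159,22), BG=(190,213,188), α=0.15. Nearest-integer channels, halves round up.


C = α×F + (1-α)×B, with 1-α = 0.85
R: 0.15×68 + 0.85×190 = 10.20 + 161.50 = 171.70 → 172
G: 0.15×159 + 0.85×213 = 23.85 + 181.05 = 204.90 → 205
B: 0.15×22 + 0.85×188 = 3.30 + 159.80 = 163.10 → 163
= RGB(172, 205, 163)


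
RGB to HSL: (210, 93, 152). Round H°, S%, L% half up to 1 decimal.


Normalize: R'=210/255≈0.8235, G'=93/255≈0.3647, B'=152/255≈0.5961
Max=210/255, Min=93/255, Δ=Max-Min=117/255
L = (Max+Min)/2 = (210+93)/510 = 303/510 = 0.59411… → L = 59.4%
L > 0.5 → S = Δ/(2-Max-Min) = 117/(510-210-93) = 117/207 = 0.56521… → S = 56.5%
(the 1/255 factors cancel in S and H, so raw channel differences can be used)
Max is R' → H = 60 × (((G-B)/Δ) mod 6) = 60 × (((93-152)/117) mod 6)
  (-59)/117 = -0.5042…; negative, so add 6 → 5.4957…
  H = 60 × 5.4957… = 329.743…° → H = 329.7°
= HSL(329.7°, 56.5%, 59.4%)


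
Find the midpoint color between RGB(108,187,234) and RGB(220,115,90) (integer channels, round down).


Midpoint: each channel = ⌊(C₁+C₂)/2⌋
R: ⌊(108+220)/2⌋ = 164
G: ⌊(187+115)/2⌋ = 151
B: ⌊(234+90)/2⌋ = 162
= RGB(164, 151, 162)


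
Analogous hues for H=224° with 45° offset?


Base hue: 224°
Left analog: (224 - 45) mod 360 = 179°
Right analog: (224 + 45) mod 360 = 269°
Analogous hues = 179° and 269°


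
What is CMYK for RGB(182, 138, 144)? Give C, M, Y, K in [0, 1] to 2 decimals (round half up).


R'=182/255≈0.7137, G'=138/255≈0.5412, B'=144/255≈0.5647
K = 1 - max(R',G',B') = 1 - 182/255 = 73/255 = 0.28627… → 0.29
(1-R'-K)/(1-K) simplifies to (max-R)/max with max = 182:
C = (182-182)/182 = 0/182 = 0 → 0.00
M = (182-138)/182 = 44/182 = 0.24175… → 0.24
Y = (182-144)/182 = 38/182 = 0.20879… → 0.21
= CMYK(0.00, 0.24, 0.21, 0.29)


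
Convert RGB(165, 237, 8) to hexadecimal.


R = 165 → A5 (hex)
G = 237 → ED (hex)
B = 8 → 08 (hex)
Hex = #A5ED08


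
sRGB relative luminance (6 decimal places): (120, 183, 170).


Linearize each channel (sRGB transfer function): c = v/255; c_lin = c/12.92 if c ≤ 0.04045, else ((c+0.055)/1.055)^2.4
  R: 120/255 ≈ 0.470588 > 0.04045 → ((0.470588+0.055)/1.055)^2.4 ≈ 0.187821
  G: 183/255 ≈ 0.717647 > 0.04045 → ((0.717647+0.055)/1.055)^2.4 ≈ 0.473531
  B: 170/255 ≈ 0.666667 > 0.04045 → ((0.666667+0.055)/1.055)^2.4 ≈ 0.401978
R_lin = 0.187821, G_lin = 0.473531, B_lin = 0.401978
L = 0.2126×R + 0.7152×G + 0.0722×B
L = 0.2126×0.187821 + 0.7152×0.473531 + 0.0722×0.401978
L ≈ 0.407623


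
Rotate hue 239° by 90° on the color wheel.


New hue = (H + rotation) mod 360
New hue = (239 + 90) mod 360
= 329 mod 360
= 329°


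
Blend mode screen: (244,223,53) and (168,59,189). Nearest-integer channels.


Screen: C = 255 - (255-A)×(255-B)/255, rounded to nearest integer
R: 255 - (255-244)×(255-168)/255 = 255 - 957/255 ≈ 255 - 3.753 = 251.247 → 251
G: 255 - (255-223)×(255-59)/255 = 255 - 6272/255 ≈ 255 - 24.596 = 230.404 → 230
B: 255 - (255-53)×(255-189)/255 = 255 - 13332/255 ≈ 255 - 52.282 = 202.718 → 203
= RGB(251, 230, 203)


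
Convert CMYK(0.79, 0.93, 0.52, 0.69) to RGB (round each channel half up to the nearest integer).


R = 255 × (1-C) × (1-K) = 255 × 0.21 × 0.31 = 16.6005 → 17
G = 255 × (1-M) × (1-K) = 255 × 0.07 × 0.31 = 5.5335 → 6
B = 255 × (1-Y) × (1-K) = 255 × 0.48 × 0.31 = 37.944 → 38
= RGB(17, 6, 38)


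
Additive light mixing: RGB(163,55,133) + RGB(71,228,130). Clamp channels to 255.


Additive: each channel = min(255, C₁+C₂)
R: 163+71 = 234 → 234
G: 55+228 = 283 → 255
B: 133+130 = 263 → 255
= RGB(234, 255, 255)


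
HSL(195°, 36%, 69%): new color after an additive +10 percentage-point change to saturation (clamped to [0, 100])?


Original S = 36%
Adjustment = +10 percentage points
New S = 36 + (10) = 46
Clamp to [0, 100] → 46
= HSL(195°, 46%, 69%)


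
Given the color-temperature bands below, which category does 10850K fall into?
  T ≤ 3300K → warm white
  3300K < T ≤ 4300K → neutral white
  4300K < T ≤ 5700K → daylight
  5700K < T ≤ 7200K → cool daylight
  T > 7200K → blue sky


Temperature: 10850K
10850K > 7200K → blue sky
Classification: blue sky


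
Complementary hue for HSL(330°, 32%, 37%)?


Complement = opposite side of color wheel = hue + 180°
H' = (330 + 180) mod 360 = 150°
S and L unchanged.
= HSL(150°, 32%, 37%)


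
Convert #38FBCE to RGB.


38 → 56 (R)
FB → 251 (G)
CE → 206 (B)
= RGB(56, 251, 206)


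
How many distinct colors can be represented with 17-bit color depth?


Colors = 2^bits = 2^17
= 131,072 colors


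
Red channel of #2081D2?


Color: #2081D2
R = 20 = 32
G = 81 = 129
B = D2 = 210
Red = 32


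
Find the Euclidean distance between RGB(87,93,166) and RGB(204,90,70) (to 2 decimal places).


d = √[(R₁-R₂)² + (G₁-G₂)² + (B₁-B₂)²]
d = √[(87-204)² + (93-90)² + (166-70)²]
d = √[13689 + 9 + 9216]
d = √22914
d ≈ 151.37


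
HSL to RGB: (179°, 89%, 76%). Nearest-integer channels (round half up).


H=179°, S=0.89, L=0.76
C = (1-|2L-1|)×S = (1-|0.52|)×0.89 = 0.4272
H' = H/60 = 179/60 ≈ 2.9833; X = C×(1-|H' mod 2 - 1|) = 0.42008
m = L - C/2 = 0.76 - 0.2136 = 0.5464
Sector ⌊H'⌋ = 2 → (R',G',B') = (0.0, 0.4272, 0.42008)
RGB = ((R'+m)×255, (G'+m)×255, (B'+m)×255) = (139.332, 248.268, 246.4524)
Round half up → RGB(139, 248, 246)


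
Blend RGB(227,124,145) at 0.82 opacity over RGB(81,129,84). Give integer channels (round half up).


C = α×F + (1-α)×B, with 1-α = 0.18
R: 0.82×227 + 0.18×81 = 186.14 + 14.58 = 200.72 → 201
G: 0.82×124 + 0.18×129 = 101.68 + 23.22 = 124.90 → 125
B: 0.82×145 + 0.18×84 = 118.90 + 15.12 = 134.02 → 134
= RGB(201, 125, 134)


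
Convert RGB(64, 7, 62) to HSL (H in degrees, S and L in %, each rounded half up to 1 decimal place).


Normalize: R'=64/255≈0.2510, G'=7/255≈0.0275, B'=62/255≈0.2431
Max=64/255, Min=7/255, Δ=Max-Min=57/255
L = (Max+Min)/2 = (64+7)/510 = 71/510 = 0.13921… → L = 13.9%
L ≤ 0.5 → S = Δ/(Max+Min) = 57/(64+7) = 57/71 = 0.80281… → S = 80.3%
(the 1/255 factors cancel in S and H, so raw channel differences can be used)
Max is R' → H = 60 × (((G-B)/Δ) mod 6) = 60 × (((7-62)/57) mod 6)
  (-55)/57 = -0.9649…; negative, so add 6 → 5.0350…
  H = 60 × 5.0350… = 302.105…° → H = 302.1°
= HSL(302.1°, 80.3%, 13.9%)


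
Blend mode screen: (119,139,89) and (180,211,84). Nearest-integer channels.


Screen: C = 255 - (255-A)×(255-B)/255, rounded to nearest integer
R: 255 - (255-119)×(255-180)/255 = 255 - 10200/255 ≈ 255 - 40.000 = 215.000 → 215
G: 255 - (255-139)×(255-211)/255 = 255 - 5104/255 ≈ 255 - 20.016 = 234.984 → 235
B: 255 - (255-89)×(255-84)/255 = 255 - 28386/255 ≈ 255 - 111.318 = 143.682 → 144
= RGB(215, 235, 144)


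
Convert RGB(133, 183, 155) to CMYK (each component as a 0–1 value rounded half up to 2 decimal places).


R'=133/255≈0.5216, G'=183/255≈0.7176, B'=155/255≈0.6078
K = 1 - max(R',G',B') = 1 - 183/255 = 72/255 = 0.28235… → 0.28
(1-R'-K)/(1-K) simplifies to (max-R)/max with max = 183:
C = (183-133)/183 = 50/183 = 0.27322… → 0.27
M = (183-183)/183 = 0/183 = 0 → 0.00
Y = (183-155)/183 = 28/183 = 0.15300… → 0.15
= CMYK(0.27, 0.00, 0.15, 0.28)


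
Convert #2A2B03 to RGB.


2A → 42 (R)
2B → 43 (G)
03 → 3 (B)
= RGB(42, 43, 3)


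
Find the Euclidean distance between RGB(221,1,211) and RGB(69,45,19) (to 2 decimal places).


d = √[(R₁-R₂)² + (G₁-G₂)² + (B₁-B₂)²]
d = √[(221-69)² + (1-45)² + (211-19)²]
d = √[23104 + 1936 + 36864]
d = √61904
d ≈ 248.81


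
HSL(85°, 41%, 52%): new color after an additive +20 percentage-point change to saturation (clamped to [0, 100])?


Original S = 41%
Adjustment = +20 percentage points
New S = 41 + (20) = 61
Clamp to [0, 100] → 61
= HSL(85°, 61%, 52%)


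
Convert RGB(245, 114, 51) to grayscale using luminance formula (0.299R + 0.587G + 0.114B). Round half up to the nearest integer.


Gray = 0.299×R + 0.587×G + 0.114×B
Gray = 0.299×245 + 0.587×114 + 0.114×51
Gray = 73.255 + 66.918 + 5.814
Gray = 145.987 → round half up → 146
Gray = 146


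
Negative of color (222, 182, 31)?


Invert: (255-R, 255-G, 255-B)
R: 255-222 = 33
G: 255-182 = 73
B: 255-31 = 224
= RGB(33, 73, 224)


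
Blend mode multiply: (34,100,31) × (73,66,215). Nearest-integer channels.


Multiply: C = A×B/255, rounded to nearest integer
R: 34×73/255 = 2482/255 ≈ 9.733 → 10
G: 100×66/255 = 6600/255 ≈ 25.882 → 26
B: 31×215/255 = 6665/255 ≈ 26.137 → 26
= RGB(10, 26, 26)


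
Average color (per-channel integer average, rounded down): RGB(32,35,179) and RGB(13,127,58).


Midpoint: each channel = ⌊(C₁+C₂)/2⌋
R: ⌊(32+13)/2⌋ = 22
G: ⌊(35+127)/2⌋ = 81
B: ⌊(179+58)/2⌋ = 118
= RGB(22, 81, 118)


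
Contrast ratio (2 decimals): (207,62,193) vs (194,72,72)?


Linearize each sRGB channel c=v/255: c/12.92 if c ≤ 0.04045 else ((c+0.055)/1.055)^2.4
L = 0.2126×R_lin + 0.7152×G_lin + 0.0722×B_lin
Color 1 (207,62,193):
  R=207: 207/255≈0.8118 > 0.04045 → ((0.8118+0.055)/1.055)^2.4 ≈ 0.62396
  G=62: 62/255≈0.2431 > 0.04045 → ((0.2431+0.055)/1.055)^2.4 ≈ 0.04817
  B=193: 193/255≈0.7569 > 0.04045 → ((0.7569+0.055)/1.055)^2.4 ≈ 0.53328
  L1 = 0.2126×0.62396 + 0.7152×0.04817 + 0.0722×0.53328 ≈ 0.20561
Color 2 (194,72,72):
  R=194: 194/255≈0.7608 > 0.04045 → ((0.7608+0.055)/1.055)^2.4 ≈ 0.53948
  G=72: 72/255≈0.2824 > 0.04045 → ((0.2824+0.055)/1.055)^2.4 ≈ 0.06480
  B=72: 72/255≈0.2824 > 0.04045 → ((0.2824+0.055)/1.055)^2.4 ≈ 0.06480
  L2 = 0.2126×0.53948 + 0.7152×0.06480 + 0.0722×0.06480 ≈ 0.16572
Lighter = 0.20561, Darker = 0.16572
Ratio = (L_lighter + 0.05) / (L_darker + 0.05)
Ratio = (0.20561 + 0.05) / (0.16572 + 0.05) = 0.25561 / 0.21572 ≈ 1.1849
Ratio ≈ 1.18:1


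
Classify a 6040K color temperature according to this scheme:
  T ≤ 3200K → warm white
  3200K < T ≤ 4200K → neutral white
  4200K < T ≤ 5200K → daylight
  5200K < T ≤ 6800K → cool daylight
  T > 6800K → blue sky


Temperature: 6040K
5200K < 6040K ≤ 6800K → cool daylight
Classification: cool daylight


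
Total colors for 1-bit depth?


Colors = 2^bits = 2^1
= 2 colors


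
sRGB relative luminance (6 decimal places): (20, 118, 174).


Linearize each channel (sRGB transfer function): c = v/255; c_lin = c/12.92 if c ≤ 0.04045, else ((c+0.055)/1.055)^2.4
  R: 20/255 ≈ 0.078431 > 0.04045 → ((0.078431+0.055)/1.055)^2.4 ≈ 0.006995
  G: 118/255 ≈ 0.462745 > 0.04045 → ((0.462745+0.055)/1.055)^2.4 ≈ 0.181164
  B: 174/255 ≈ 0.682353 > 0.04045 → ((0.682353+0.055)/1.055)^2.4 ≈ 0.423268
R_lin = 0.006995, G_lin = 0.181164, B_lin = 0.423268
L = 0.2126×R + 0.7152×G + 0.0722×B
L = 0.2126×0.006995 + 0.7152×0.181164 + 0.0722×0.423268
L ≈ 0.161616


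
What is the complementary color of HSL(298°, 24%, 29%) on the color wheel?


Complement = opposite side of color wheel = hue + 180°
H' = (298 + 180) mod 360 = 118°
S and L unchanged.
= HSL(118°, 24%, 29%)


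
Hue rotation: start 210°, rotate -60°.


New hue = (H + rotation) mod 360
New hue = (210 -60) mod 360
= 150 mod 360
= 150°


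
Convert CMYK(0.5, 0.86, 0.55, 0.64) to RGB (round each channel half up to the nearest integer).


R = 255 × (1-C) × (1-K) = 255 × 0.50 × 0.36 = 45.9 → 46
G = 255 × (1-M) × (1-K) = 255 × 0.14 × 0.36 = 12.852 → 13
B = 255 × (1-Y) × (1-K) = 255 × 0.45 × 0.36 = 41.31 → 41
= RGB(46, 13, 41)


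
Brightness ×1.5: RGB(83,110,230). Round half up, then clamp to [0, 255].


Multiply each channel by 1.5, round half up, clamp to [0, 255]
R: 83×1.5 = 124.5 → round → 125
G: 110×1.5 = 165
B: 230×1.5 = 345 → clamp → 255
= RGB(125, 165, 255)


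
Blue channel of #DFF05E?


Color: #DFF05E
R = DF = 223
G = F0 = 240
B = 5E = 94
Blue = 94


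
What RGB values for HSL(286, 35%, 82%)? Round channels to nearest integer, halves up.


H=286°, S=0.35, L=0.82
C = (1-|2L-1|)×S = (1-|0.64|)×0.35 = 0.126
H' = H/60 = 286/60 ≈ 4.7667; X = C×(1-|H' mod 2 - 1|) = 0.0966
m = L - C/2 = 0.82 - 0.063 = 0.757
Sector ⌊H'⌋ = 4 → (R',G',B') = (0.0966, 0.0, 0.126)
RGB = ((R'+m)×255, (G'+m)×255, (B'+m)×255) = (217.668, 193.035, 225.165)
Round half up → RGB(218, 193, 225)


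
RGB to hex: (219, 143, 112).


R = 219 → DB (hex)
G = 143 → 8F (hex)
B = 112 → 70 (hex)
Hex = #DB8F70


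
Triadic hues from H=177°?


Triadic: equally spaced at 120° intervals
H1 = 177°
H2 = (177 + 120) mod 360 = 297°
H3 = (177 + 240) mod 360 = 57°
Triadic = 177°, 297°, 57°


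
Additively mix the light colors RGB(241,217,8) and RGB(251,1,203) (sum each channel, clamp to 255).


Additive: each channel = min(255, C₁+C₂)
R: 241+251 = 492 → 255
G: 217+1 = 218 → 218
B: 8+203 = 211 → 211
= RGB(255, 218, 211)


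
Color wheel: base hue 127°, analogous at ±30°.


Base hue: 127°
Left analog: (127 - 30) mod 360 = 97°
Right analog: (127 + 30) mod 360 = 157°
Analogous hues = 97° and 157°


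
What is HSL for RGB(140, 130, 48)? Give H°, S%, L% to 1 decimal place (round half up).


Normalize: R'=140/255≈0.5490, G'=130/255≈0.5098, B'=48/255≈0.1882
Max=140/255, Min=48/255, Δ=Max-Min=92/255
L = (Max+Min)/2 = (140+48)/510 = 188/510 = 0.36862… → L = 36.9%
L ≤ 0.5 → S = Δ/(Max+Min) = 92/(140+48) = 92/188 = 0.48936… → S = 48.9%
(the 1/255 factors cancel in S and H, so raw channel differences can be used)
Max is R' → H = 60 × (((G-B)/Δ) mod 6) = 60 × (((130-48)/92) mod 6)
  82/92 = 0.8913…
  H = 60 × 0.8913… = 53.478…° → H = 53.5°
= HSL(53.5°, 48.9%, 36.9%)


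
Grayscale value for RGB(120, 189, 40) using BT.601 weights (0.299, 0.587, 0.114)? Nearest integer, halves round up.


Gray = 0.299×R + 0.587×G + 0.114×B
Gray = 0.299×120 + 0.587×189 + 0.114×40
Gray = 35.880 + 110.943 + 4.560
Gray = 151.383 → round half up → 151
Gray = 151


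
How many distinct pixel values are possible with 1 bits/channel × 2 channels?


Total bits = 1 bits/channel × 2 channels = 2 bits
Distinct pixel values = 2^2
= 4 pixel values


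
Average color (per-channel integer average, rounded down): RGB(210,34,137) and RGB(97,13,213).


Midpoint: each channel = ⌊(C₁+C₂)/2⌋
R: ⌊(210+97)/2⌋ = 153
G: ⌊(34+13)/2⌋ = 23
B: ⌊(137+213)/2⌋ = 175
= RGB(153, 23, 175)


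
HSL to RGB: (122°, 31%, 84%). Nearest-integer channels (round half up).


H=122°, S=0.31, L=0.84
C = (1-|2L-1|)×S = (1-|0.68|)×0.31 = 0.0992
H' = H/60 = 122/60 ≈ 2.0333; X = C×(1-|H' mod 2 - 1|) ≈ 0.0033
m = L - C/2 = 0.84 - 0.0496 = 0.7904
Sector ⌊H'⌋ = 2 → (R',G',B') = (0.0, 0.0992, ≈0.0033)
RGB = ((R'+m)×255, (G'+m)×255, (B'+m)×255) = (201.552, 226.848, 202.3952)
Round half up → RGB(202, 227, 202)


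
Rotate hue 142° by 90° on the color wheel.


New hue = (H + rotation) mod 360
New hue = (142 + 90) mod 360
= 232 mod 360
= 232°


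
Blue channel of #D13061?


Color: #D13061
R = D1 = 209
G = 30 = 48
B = 61 = 97
Blue = 97


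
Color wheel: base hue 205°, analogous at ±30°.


Base hue: 205°
Left analog: (205 - 30) mod 360 = 175°
Right analog: (205 + 30) mod 360 = 235°
Analogous hues = 175° and 235°


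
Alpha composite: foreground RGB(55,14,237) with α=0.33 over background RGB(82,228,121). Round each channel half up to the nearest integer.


C = α×F + (1-α)×B, with 1-α = 0.67
R: 0.33×55 + 0.67×82 = 18.15 + 54.94 = 73.09 → 73
G: 0.33×14 + 0.67×228 = 4.62 + 152.76 = 157.38 → 157
B: 0.33×237 + 0.67×121 = 78.21 + 81.07 = 159.28 → 159
= RGB(73, 157, 159)


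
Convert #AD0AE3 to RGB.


AD → 173 (R)
0A → 10 (G)
E3 → 227 (B)
= RGB(173, 10, 227)


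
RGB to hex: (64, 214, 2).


R = 64 → 40 (hex)
G = 214 → D6 (hex)
B = 2 → 02 (hex)
Hex = #40D602


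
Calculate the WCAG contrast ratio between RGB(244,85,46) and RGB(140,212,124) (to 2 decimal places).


Linearize each sRGB channel c=v/255: c/12.92 if c ≤ 0.04045 else ((c+0.055)/1.055)^2.4
L = 0.2126×R_lin + 0.7152×G_lin + 0.0722×B_lin
Color 1 (244,85,46):
  R=244: 244/255≈0.9569 > 0.04045 → ((0.9569+0.055)/1.055)^2.4 ≈ 0.90466
  G=85: 85/255≈0.3333 > 0.04045 → ((0.3333+0.055)/1.055)^2.4 ≈ 0.09084
  B=46: 46/255≈0.1804 > 0.04045 → ((0.1804+0.055)/1.055)^2.4 ≈ 0.02732
  L1 = 0.2126×0.90466 + 0.7152×0.09084 + 0.0722×0.02732 ≈ 0.25927
Color 2 (140,212,124):
  R=140: 140/255≈0.5490 > 0.04045 → ((0.5490+0.055)/1.055)^2.4 ≈ 0.26225
  G=212: 212/255≈0.8314 > 0.04045 → ((0.8314+0.055)/1.055)^2.4 ≈ 0.65837
  B=124: 124/255≈0.4863 > 0.04045 → ((0.4863+0.055)/1.055)^2.4 ≈ 0.20156
  L2 = 0.2126×0.26225 + 0.7152×0.65837 + 0.0722×0.20156 ≈ 0.54118
Lighter = 0.54118, Darker = 0.25927
Ratio = (L_lighter + 0.05) / (L_darker + 0.05)
Ratio = (0.54118 + 0.05) / (0.25927 + 0.05) = 0.59118 / 0.30927 ≈ 1.9115
Ratio ≈ 1.91:1


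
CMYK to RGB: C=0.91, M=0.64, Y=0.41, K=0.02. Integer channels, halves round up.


R = 255 × (1-C) × (1-K) = 255 × 0.09 × 0.98 = 22.491 → 22
G = 255 × (1-M) × (1-K) = 255 × 0.36 × 0.98 = 89.964 → 90
B = 255 × (1-Y) × (1-K) = 255 × 0.59 × 0.98 = 147.441 → 147
= RGB(22, 90, 147)


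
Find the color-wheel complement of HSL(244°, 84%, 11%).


Complement = opposite side of color wheel = hue + 180°
H' = (244 + 180) mod 360 = 64°
S and L unchanged.
= HSL(64°, 84%, 11%)


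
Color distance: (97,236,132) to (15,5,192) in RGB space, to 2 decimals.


d = √[(R₁-R₂)² + (G₁-G₂)² + (B₁-B₂)²]
d = √[(97-15)² + (236-5)² + (132-192)²]
d = √[6724 + 53361 + 3600]
d = √63685
d ≈ 252.36


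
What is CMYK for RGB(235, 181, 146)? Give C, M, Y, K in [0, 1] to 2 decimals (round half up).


R'=235/255≈0.9216, G'=181/255≈0.7098, B'=146/255≈0.5725
K = 1 - max(R',G',B') = 1 - 235/255 = 20/255 = 0.07843… → 0.08
(1-R'-K)/(1-K) simplifies to (max-R)/max with max = 235:
C = (235-235)/235 = 0/235 = 0 → 0.00
M = (235-181)/235 = 54/235 = 0.22978… → 0.23
Y = (235-146)/235 = 89/235 = 0.37872… → 0.38
= CMYK(0.00, 0.23, 0.38, 0.08)


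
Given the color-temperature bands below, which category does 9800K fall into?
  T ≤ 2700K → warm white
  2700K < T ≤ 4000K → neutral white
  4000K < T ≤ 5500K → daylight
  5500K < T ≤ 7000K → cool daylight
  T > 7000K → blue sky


Temperature: 9800K
9800K > 7000K → blue sky
Classification: blue sky


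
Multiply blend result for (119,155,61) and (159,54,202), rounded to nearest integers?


Multiply: C = A×B/255, rounded to nearest integer
R: 119×159/255 = 18921/255 ≈ 74.200 → 74
G: 155×54/255 = 8370/255 ≈ 32.824 → 33
B: 61×202/255 = 12322/255 ≈ 48.322 → 48
= RGB(74, 33, 48)


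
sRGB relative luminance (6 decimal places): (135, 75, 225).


Linearize each channel (sRGB transfer function): c = v/255; c_lin = c/12.92 if c ≤ 0.04045, else ((c+0.055)/1.055)^2.4
  R: 135/255 ≈ 0.529412 > 0.04045 → ((0.529412+0.055)/1.055)^2.4 ≈ 0.242281
  G: 75/255 ≈ 0.294118 > 0.04045 → ((0.294118+0.055)/1.055)^2.4 ≈ 0.070360
  B: 225/255 ≈ 0.882353 > 0.04045 → ((0.882353+0.055)/1.055)^2.4 ≈ 0.752942
R_lin = 0.242281, G_lin = 0.070360, B_lin = 0.752942
L = 0.2126×R + 0.7152×G + 0.0722×B
L = 0.2126×0.242281 + 0.7152×0.070360 + 0.0722×0.752942
L ≈ 0.156193


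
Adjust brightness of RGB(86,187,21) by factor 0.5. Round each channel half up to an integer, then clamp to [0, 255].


Multiply each channel by 0.5, round half up, clamp to [0, 255]
R: 86×0.5 = 43
G: 187×0.5 = 93.5 → round → 94
B: 21×0.5 = 10.5 → round → 11
= RGB(43, 94, 11)


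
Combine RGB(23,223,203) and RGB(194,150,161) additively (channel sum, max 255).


Additive: each channel = min(255, C₁+C₂)
R: 23+194 = 217 → 217
G: 223+150 = 373 → 255
B: 203+161 = 364 → 255
= RGB(217, 255, 255)


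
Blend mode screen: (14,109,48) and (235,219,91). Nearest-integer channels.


Screen: C = 255 - (255-A)×(255-B)/255, rounded to nearest integer
R: 255 - (255-14)×(255-235)/255 = 255 - 4820/255 ≈ 255 - 18.902 = 236.098 → 236
G: 255 - (255-109)×(255-219)/255 = 255 - 5256/255 ≈ 255 - 20.612 = 234.388 → 234
B: 255 - (255-48)×(255-91)/255 = 255 - 33948/255 ≈ 255 - 133.129 = 121.871 → 122
= RGB(236, 234, 122)


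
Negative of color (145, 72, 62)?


Invert: (255-R, 255-G, 255-B)
R: 255-145 = 110
G: 255-72 = 183
B: 255-62 = 193
= RGB(110, 183, 193)


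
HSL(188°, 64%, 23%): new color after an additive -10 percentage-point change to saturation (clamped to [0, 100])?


Original S = 64%
Adjustment = -10 percentage points
New S = 64 + (-10) = 54
Clamp to [0, 100] → 54
= HSL(188°, 54%, 23%)


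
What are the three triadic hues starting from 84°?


Triadic: equally spaced at 120° intervals
H1 = 84°
H2 = (84 + 120) mod 360 = 204°
H3 = (84 + 240) mod 360 = 324°
Triadic = 84°, 204°, 324°


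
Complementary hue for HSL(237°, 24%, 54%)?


Complement = opposite side of color wheel = hue + 180°
H' = (237 + 180) mod 360 = 57°
S and L unchanged.
= HSL(57°, 24%, 54%)


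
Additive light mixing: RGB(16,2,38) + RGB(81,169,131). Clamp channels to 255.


Additive: each channel = min(255, C₁+C₂)
R: 16+81 = 97 → 97
G: 2+169 = 171 → 171
B: 38+131 = 169 → 169
= RGB(97, 171, 169)


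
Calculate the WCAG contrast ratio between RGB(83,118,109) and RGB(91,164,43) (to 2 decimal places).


Linearize each sRGB channel c=v/255: c/12.92 if c ≤ 0.04045 else ((c+0.055)/1.055)^2.4
L = 0.2126×R_lin + 0.7152×G_lin + 0.0722×B_lin
Color 1 (83,118,109):
  R=83: 83/255≈0.3255 > 0.04045 → ((0.3255+0.055)/1.055)^2.4 ≈ 0.08650
  G=118: 118/255≈0.4627 > 0.04045 → ((0.4627+0.055)/1.055)^2.4 ≈ 0.18116
  B=109: 109/255≈0.4275 > 0.04045 → ((0.4275+0.055)/1.055)^2.4 ≈ 0.15293
  L1 = 0.2126×0.08650 + 0.7152×0.18116 + 0.0722×0.15293 ≈ 0.15900
Color 2 (91,164,43):
  R=91: 91/255≈0.3569 > 0.04045 → ((0.3569+0.055)/1.055)^2.4 ≈ 0.10462
  G=164: 164/255≈0.6431 > 0.04045 → ((0.6431+0.055)/1.055)^2.4 ≈ 0.37124
  B=43: 43/255≈0.1686 > 0.04045 → ((0.1686+0.055)/1.055)^2.4 ≈ 0.02416
  L2 = 0.2126×0.10462 + 0.7152×0.37124 + 0.0722×0.02416 ≈ 0.28949
Lighter = 0.28949, Darker = 0.15900
Ratio = (L_lighter + 0.05) / (L_darker + 0.05)
Ratio = (0.28949 + 0.05) / (0.15900 + 0.05) = 0.33949 / 0.20900 ≈ 1.6244
Ratio ≈ 1.62:1


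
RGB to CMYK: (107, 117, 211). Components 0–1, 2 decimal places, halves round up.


R'=107/255≈0.4196, G'=117/255≈0.4588, B'=211/255≈0.8275
K = 1 - max(R',G',B') = 1 - 211/255 = 44/255 = 0.17254… → 0.17
(1-R'-K)/(1-K) simplifies to (max-R)/max with max = 211:
C = (211-107)/211 = 104/211 = 0.49289… → 0.49
M = (211-117)/211 = 94/211 = 0.44549… → 0.45
Y = (211-211)/211 = 0/211 = 0 → 0.00
= CMYK(0.49, 0.45, 0.00, 0.17)


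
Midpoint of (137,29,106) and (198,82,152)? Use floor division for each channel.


Midpoint: each channel = ⌊(C₁+C₂)/2⌋
R: ⌊(137+198)/2⌋ = 167
G: ⌊(29+82)/2⌋ = 55
B: ⌊(106+152)/2⌋ = 129
= RGB(167, 55, 129)


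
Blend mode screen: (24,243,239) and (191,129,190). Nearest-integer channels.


Screen: C = 255 - (255-A)×(255-B)/255, rounded to nearest integer
R: 255 - (255-24)×(255-191)/255 = 255 - 14784/255 ≈ 255 - 57.976 = 197.024 → 197
G: 255 - (255-243)×(255-129)/255 = 255 - 1512/255 ≈ 255 - 5.929 = 249.071 → 249
B: 255 - (255-239)×(255-190)/255 = 255 - 1040/255 ≈ 255 - 4.078 = 250.922 → 251
= RGB(197, 249, 251)
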